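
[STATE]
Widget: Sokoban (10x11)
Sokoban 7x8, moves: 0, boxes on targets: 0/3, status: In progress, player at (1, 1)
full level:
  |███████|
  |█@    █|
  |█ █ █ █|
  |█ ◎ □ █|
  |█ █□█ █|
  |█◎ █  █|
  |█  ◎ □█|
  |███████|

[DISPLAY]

███████   
█@    █   
█ █ █ █   
█ ◎ □ █   
█ █□█ █   
█◎ █  █   
█  ◎ □█   
███████   
Moves: 0  
          
          


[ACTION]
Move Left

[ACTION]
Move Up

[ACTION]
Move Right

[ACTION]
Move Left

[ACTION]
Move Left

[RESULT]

███████   
█@    █   
█ █ █ █   
█ ◎ □ █   
█ █□█ █   
█◎ █  █   
█  ◎ □█   
███████   
Moves: 2  
          
          


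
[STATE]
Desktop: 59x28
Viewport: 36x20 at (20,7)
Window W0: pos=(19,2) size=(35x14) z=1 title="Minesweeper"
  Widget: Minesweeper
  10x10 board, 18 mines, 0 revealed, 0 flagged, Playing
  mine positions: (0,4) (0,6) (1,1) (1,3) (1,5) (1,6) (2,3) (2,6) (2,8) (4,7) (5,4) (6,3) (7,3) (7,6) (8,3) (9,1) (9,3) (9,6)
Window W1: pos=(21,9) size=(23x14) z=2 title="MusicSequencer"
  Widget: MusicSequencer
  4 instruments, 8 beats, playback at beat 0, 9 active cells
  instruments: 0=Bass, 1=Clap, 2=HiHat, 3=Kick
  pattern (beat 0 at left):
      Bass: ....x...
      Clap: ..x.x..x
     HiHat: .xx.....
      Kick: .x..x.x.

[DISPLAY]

■■■■■■■■■■                       ┃  
■■■■■■■■■■                       ┃  
■┏━━━━━━━━━━━━━━━━━━━━━┓         ┃  
■┃ MusicSequencer      ┃         ┃  
■┠─────────────────────┨         ┃  
■┃      ▼1234567       ┃         ┃  
■┃  Bass····█···       ┃         ┃  
■┃  Clap··█·█··█       ┃         ┃  
━┃ HiHat·██·····       ┃━━━━━━━━━┛  
 ┃  Kick·█··█·█·       ┃            
 ┃                     ┃            
 ┃                     ┃            
 ┃                     ┃            
 ┃                     ┃            
 ┃                     ┃            
 ┗━━━━━━━━━━━━━━━━━━━━━┛            
                                    
                                    
                                    
                                    


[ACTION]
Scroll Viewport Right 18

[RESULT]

■■■■■■■                       ┃     
■■■■■■■                       ┃     
━━━━━━━━━━━━━━━━━━━━┓         ┃     
MusicSequencer      ┃         ┃     
────────────────────┨         ┃     
     ▼1234567       ┃         ┃     
 Bass····█···       ┃         ┃     
 Clap··█·█··█       ┃         ┃     
HiHat·██·····       ┃━━━━━━━━━┛     
 Kick·█··█·█·       ┃               
                    ┃               
                    ┃               
                    ┃               
                    ┃               
                    ┃               
━━━━━━━━━━━━━━━━━━━━┛               
                                    
                                    
                                    
                                    


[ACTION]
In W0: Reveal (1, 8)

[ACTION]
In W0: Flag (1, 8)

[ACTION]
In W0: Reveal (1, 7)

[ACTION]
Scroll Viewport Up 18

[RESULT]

                                    
                                    
━━━━━━━━━━━━━━━━━━━━━━━━━━━━━━┓     
nesweeper                     ┃     
──────────────────────────────┨     
■■■■■■■                       ┃     
■■■■41■                       ┃     
■■■■■■■                       ┃     
■■■■■■■                       ┃     
━━━━━━━━━━━━━━━━━━━━┓         ┃     
MusicSequencer      ┃         ┃     
────────────────────┨         ┃     
     ▼1234567       ┃         ┃     
 Bass····█···       ┃         ┃     
 Clap··█·█··█       ┃         ┃     
HiHat·██·····       ┃━━━━━━━━━┛     
 Kick·█··█·█·       ┃               
                    ┃               
                    ┃               
                    ┃               


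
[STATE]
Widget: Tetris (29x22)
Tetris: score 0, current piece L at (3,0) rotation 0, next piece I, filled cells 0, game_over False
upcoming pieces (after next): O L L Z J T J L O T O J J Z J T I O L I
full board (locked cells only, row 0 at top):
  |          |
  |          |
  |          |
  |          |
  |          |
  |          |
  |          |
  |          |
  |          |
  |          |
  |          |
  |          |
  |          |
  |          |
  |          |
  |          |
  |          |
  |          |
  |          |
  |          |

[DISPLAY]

     ▒    │Next:             
   ▒▒▒    │████              
          │                  
          │                  
          │                  
          │                  
          │Score:            
          │0                 
          │                  
          │                  
          │                  
          │                  
          │                  
          │                  
          │                  
          │                  
          │                  
          │                  
          │                  
          │                  
          │                  
          │                  


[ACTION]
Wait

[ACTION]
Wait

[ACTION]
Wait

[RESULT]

          │Next:             
          │████              
          │                  
     ▒    │                  
   ▒▒▒    │                  
          │                  
          │Score:            
          │0                 
          │                  
          │                  
          │                  
          │                  
          │                  
          │                  
          │                  
          │                  
          │                  
          │                  
          │                  
          │                  
          │                  
          │                  


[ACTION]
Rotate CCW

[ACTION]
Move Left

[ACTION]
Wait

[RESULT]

          │Next:             
          │████              
          │                  
          │                  
  ▒▒      │                  
   ▒      │                  
   ▒      │Score:            
          │0                 
          │                  
          │                  
          │                  
          │                  
          │                  
          │                  
          │                  
          │                  
          │                  
          │                  
          │                  
          │                  
          │                  
          │                  


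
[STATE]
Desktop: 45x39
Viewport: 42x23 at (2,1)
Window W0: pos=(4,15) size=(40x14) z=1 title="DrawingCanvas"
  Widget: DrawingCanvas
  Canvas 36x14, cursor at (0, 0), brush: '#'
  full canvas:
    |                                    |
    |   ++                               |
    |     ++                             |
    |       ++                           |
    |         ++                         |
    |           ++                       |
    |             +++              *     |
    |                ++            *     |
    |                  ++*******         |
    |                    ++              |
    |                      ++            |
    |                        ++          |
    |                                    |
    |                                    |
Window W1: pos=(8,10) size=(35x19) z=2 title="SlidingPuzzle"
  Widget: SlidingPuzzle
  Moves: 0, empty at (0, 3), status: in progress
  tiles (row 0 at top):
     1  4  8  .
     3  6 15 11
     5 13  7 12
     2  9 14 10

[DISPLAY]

                                          
                                          
                                          
                                          
                                          
                                          
                                          
                                          
                                          
      ┏━━━━━━━━━━━━━━━━━━━━━━━━━━━━━━━━━┓ 
      ┃ SlidingPuzzle                   ┃ 
      ┠─────────────────────────────────┨ 
      ┃┌────┬────┬────┬────┐            ┃ 
      ┃│  1 │  4 │  8 │    │            ┃ 
  ┏━━━┃├────┼────┼────┼────┤            ┃┓
  ┃ Dr┃│  3 │  6 │ 15 │ 11 │            ┃┃
  ┠───┃├────┼────┼────┼────┤            ┃┨
  ┃+  ┃│  5 │ 13 │  7 │ 12 │            ┃┃
  ┃   ┃├────┼────┼────┼────┤            ┃┃
  ┃   ┃│  2 │  9 │ 14 │ 10 │            ┃┃
  ┃   ┃└────┴────┴────┴────┘            ┃┃
  ┃   ┃Moves: 0                         ┃┃
  ┃   ┃                                 ┃┃


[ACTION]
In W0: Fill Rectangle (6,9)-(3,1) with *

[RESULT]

                                          
                                          
                                          
                                          
                                          
                                          
                                          
                                          
                                          
      ┏━━━━━━━━━━━━━━━━━━━━━━━━━━━━━━━━━┓ 
      ┃ SlidingPuzzle                   ┃ 
      ┠─────────────────────────────────┨ 
      ┃┌────┬────┬────┬────┐            ┃ 
      ┃│  1 │  4 │  8 │    │            ┃ 
  ┏━━━┃├────┼────┼────┼────┤            ┃┓
  ┃ Dr┃│  3 │  6 │ 15 │ 11 │            ┃┃
  ┠───┃├────┼────┼────┼────┤            ┃┨
  ┃+  ┃│  5 │ 13 │  7 │ 12 │            ┃┃
  ┃   ┃├────┼────┼────┼────┤            ┃┃
  ┃   ┃│  2 │  9 │ 14 │ 10 │            ┃┃
  ┃ **┃└────┴────┴────┴────┘            ┃┃
  ┃ **┃Moves: 0                         ┃┃
  ┃ **┃                                 ┃┃


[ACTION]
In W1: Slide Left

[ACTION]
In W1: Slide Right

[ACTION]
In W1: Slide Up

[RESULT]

                                          
                                          
                                          
                                          
                                          
                                          
                                          
                                          
                                          
      ┏━━━━━━━━━━━━━━━━━━━━━━━━━━━━━━━━━┓ 
      ┃ SlidingPuzzle                   ┃ 
      ┠─────────────────────────────────┨ 
      ┃┌────┬────┬────┬────┐            ┃ 
      ┃│  1 │  4 │ 15 │  8 │            ┃ 
  ┏━━━┃├────┼────┼────┼────┤            ┃┓
  ┃ Dr┃│  3 │  6 │    │ 11 │            ┃┃
  ┠───┃├────┼────┼────┼────┤            ┃┨
  ┃+  ┃│  5 │ 13 │  7 │ 12 │            ┃┃
  ┃   ┃├────┼────┼────┼────┤            ┃┃
  ┃   ┃│  2 │  9 │ 14 │ 10 │            ┃┃
  ┃ **┃└────┴────┴────┴────┘            ┃┃
  ┃ **┃Moves: 2                         ┃┃
  ┃ **┃                                 ┃┃


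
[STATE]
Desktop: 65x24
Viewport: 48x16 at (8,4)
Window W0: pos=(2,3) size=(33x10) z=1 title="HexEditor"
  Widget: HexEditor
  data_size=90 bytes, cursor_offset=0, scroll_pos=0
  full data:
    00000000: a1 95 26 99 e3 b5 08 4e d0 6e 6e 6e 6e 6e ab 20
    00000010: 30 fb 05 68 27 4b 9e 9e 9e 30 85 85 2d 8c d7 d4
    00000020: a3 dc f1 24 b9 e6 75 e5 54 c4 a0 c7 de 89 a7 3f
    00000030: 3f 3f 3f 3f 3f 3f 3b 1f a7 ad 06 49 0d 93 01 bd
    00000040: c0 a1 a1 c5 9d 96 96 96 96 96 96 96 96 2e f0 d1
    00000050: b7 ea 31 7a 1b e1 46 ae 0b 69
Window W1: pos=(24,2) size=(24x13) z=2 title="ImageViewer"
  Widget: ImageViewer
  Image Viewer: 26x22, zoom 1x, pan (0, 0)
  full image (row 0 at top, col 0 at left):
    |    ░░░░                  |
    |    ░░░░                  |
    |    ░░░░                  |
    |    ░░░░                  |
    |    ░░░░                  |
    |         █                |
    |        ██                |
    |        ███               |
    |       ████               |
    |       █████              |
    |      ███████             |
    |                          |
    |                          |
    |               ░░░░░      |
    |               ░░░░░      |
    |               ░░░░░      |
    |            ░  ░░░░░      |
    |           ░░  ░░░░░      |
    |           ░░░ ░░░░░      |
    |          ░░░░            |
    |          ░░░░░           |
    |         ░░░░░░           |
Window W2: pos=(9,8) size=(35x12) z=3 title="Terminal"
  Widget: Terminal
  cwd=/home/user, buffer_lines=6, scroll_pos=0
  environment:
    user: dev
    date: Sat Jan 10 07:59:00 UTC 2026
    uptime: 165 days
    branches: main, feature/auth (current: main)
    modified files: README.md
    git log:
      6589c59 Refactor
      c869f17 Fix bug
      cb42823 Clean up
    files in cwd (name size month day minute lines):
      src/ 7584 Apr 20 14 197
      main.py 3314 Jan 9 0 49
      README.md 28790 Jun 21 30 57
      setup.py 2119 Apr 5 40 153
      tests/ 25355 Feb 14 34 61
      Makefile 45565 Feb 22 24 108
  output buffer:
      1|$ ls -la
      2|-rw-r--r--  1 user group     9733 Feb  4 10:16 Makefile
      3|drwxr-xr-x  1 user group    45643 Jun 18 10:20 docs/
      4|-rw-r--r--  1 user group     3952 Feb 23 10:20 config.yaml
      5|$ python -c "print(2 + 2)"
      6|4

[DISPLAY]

ditor           ┠──────────────────────┨        
────────────────┃    ░░░░              ┃        
000  A1 95 26 99┃    ░░░░              ┃        
010  30 fb 05 68┃    ░░░░              ┃        
0┏━━━━━━━━━━━━━━━━━━━━━━━━━━━━━━━━━┓   ┃        
0┃ Terminal                        ┃   ┃        
0┠─────────────────────────────────┨   ┃        
0┃$ ls -la                         ┃   ┃        
━┃-rw-r--r--  1 user group     9733┃   ┃        
 ┃drwxr-xr-x  1 user group    45643┃   ┃        
 ┃-rw-r--r--  1 user group     3952┃━━━┛        
 ┃$ python -c "print(2 + 2)"       ┃            
 ┃4                                ┃            
 ┃$ █                              ┃            
 ┃                                 ┃            
 ┗━━━━━━━━━━━━━━━━━━━━━━━━━━━━━━━━━┛            


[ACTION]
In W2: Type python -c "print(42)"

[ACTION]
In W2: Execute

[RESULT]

ditor           ┠──────────────────────┨        
────────────────┃    ░░░░              ┃        
000  A1 95 26 99┃    ░░░░              ┃        
010  30 fb 05 68┃    ░░░░              ┃        
0┏━━━━━━━━━━━━━━━━━━━━━━━━━━━━━━━━━┓   ┃        
0┃ Terminal                        ┃   ┃        
0┠─────────────────────────────────┨   ┃        
0┃-rw-r--r--  1 user group     9733┃   ┃        
━┃drwxr-xr-x  1 user group    45643┃   ┃        
 ┃-rw-r--r--  1 user group     3952┃   ┃        
 ┃$ python -c "print(2 + 2)"       ┃━━━┛        
 ┃4                                ┃            
 ┃$ python -c "print(42)"          ┃            
 ┃42                               ┃            
 ┃$ █                              ┃            
 ┗━━━━━━━━━━━━━━━━━━━━━━━━━━━━━━━━━┛            


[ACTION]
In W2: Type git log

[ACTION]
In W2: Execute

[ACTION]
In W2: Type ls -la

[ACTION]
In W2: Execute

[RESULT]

ditor           ┠──────────────────────┨        
────────────────┃    ░░░░              ┃        
000  A1 95 26 99┃    ░░░░              ┃        
010  30 fb 05 68┃    ░░░░              ┃        
0┏━━━━━━━━━━━━━━━━━━━━━━━━━━━━━━━━━┓   ┃        
0┃ Terminal                        ┃   ┃        
0┠─────────────────────────────────┨   ┃        
0┃$ ls -la                         ┃   ┃        
━┃drwxr-xr-x  1 dev group     7584 ┃   ┃        
 ┃-rw-r--r--  1 dev group     3314 ┃   ┃        
 ┃-rw-r--r--  1 dev group    28790 ┃━━━┛        
 ┃-rw-r--r--  1 dev group     2119 ┃            
 ┃drwxr-xr-x  1 dev group    25355 ┃            
 ┃-rw-r--r--  1 dev group    45565 ┃            
 ┃$ █                              ┃            
 ┗━━━━━━━━━━━━━━━━━━━━━━━━━━━━━━━━━┛            


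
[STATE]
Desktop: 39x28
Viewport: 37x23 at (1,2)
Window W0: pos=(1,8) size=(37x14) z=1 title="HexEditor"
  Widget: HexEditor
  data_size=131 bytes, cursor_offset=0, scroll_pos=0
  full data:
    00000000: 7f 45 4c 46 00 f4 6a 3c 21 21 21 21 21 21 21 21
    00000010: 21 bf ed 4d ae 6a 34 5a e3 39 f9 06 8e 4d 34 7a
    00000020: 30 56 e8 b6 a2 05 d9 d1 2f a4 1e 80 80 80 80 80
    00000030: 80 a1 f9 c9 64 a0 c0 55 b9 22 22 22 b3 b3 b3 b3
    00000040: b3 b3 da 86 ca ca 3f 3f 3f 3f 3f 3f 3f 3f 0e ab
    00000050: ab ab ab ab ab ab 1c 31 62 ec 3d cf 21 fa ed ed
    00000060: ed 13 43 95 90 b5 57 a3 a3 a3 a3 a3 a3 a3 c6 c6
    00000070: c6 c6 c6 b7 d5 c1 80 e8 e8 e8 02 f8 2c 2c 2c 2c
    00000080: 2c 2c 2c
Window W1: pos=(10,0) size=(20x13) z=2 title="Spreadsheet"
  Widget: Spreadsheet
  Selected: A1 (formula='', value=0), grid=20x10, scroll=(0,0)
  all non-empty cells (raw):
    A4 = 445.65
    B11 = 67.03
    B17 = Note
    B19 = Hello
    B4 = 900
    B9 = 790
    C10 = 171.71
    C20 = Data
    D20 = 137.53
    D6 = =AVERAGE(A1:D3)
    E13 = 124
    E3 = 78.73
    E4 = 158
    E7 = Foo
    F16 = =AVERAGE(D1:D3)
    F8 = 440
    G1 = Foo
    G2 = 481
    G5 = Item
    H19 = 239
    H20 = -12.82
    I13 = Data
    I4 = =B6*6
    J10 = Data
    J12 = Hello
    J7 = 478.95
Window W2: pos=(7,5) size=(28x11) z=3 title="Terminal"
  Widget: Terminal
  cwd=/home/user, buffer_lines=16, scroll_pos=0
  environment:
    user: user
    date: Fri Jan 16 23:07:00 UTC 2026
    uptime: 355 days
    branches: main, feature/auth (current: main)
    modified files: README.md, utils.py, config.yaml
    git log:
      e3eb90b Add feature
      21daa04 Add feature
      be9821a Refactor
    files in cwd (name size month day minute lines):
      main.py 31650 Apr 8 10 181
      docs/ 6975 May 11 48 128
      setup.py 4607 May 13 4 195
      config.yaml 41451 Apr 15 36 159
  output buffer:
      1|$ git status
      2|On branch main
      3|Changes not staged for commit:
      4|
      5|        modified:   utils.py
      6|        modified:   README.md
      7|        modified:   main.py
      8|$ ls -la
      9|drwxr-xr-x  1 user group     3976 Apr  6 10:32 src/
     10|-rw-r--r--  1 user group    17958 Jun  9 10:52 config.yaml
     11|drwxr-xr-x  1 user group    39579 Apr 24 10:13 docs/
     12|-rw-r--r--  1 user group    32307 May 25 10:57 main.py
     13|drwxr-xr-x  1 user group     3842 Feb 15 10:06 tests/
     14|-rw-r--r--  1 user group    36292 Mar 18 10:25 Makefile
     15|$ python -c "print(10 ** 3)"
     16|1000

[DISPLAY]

         ┠──────────────────┨        
         ┃A1:               ┃        
         ┃       A       B  ┃        
      ┏━━━━━━━━━━━━━━━━━━━━━━━━━━┓   
      ┃ Terminal                 ┃   
      ┠──────────────────────────┨   
┏━━━━━┃$ git status              ┃━━┓
┃ HexE┃On branch main            ┃  ┃
┠─────┃Changes not staged for com┃──┨
┃00000┃                          ┃  ┃
┃00000┃        modified:   utils.┃  ┃
┃00000┃        modified:   README┃  ┃
┃00000┃        modified:   main.p┃  ┃
┃00000┗━━━━━━━━━━━━━━━━━━━━━━━━━━┛  ┃
┃00000050  ab ab ab ab ab ab 1c 31  ┃
┃00000060  ed 13 43 95 90 b5 57 a3  ┃
┃00000070  c6 c6 c6 b7 d5 c1 80 e8  ┃
┃00000080  2c 2c 2c                 ┃
┃                                   ┃
┗━━━━━━━━━━━━━━━━━━━━━━━━━━━━━━━━━━━┛
                                     
                                     
                                     


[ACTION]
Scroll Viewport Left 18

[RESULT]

          ┠──────────────────┨       
          ┃A1:               ┃       
          ┃       A       B  ┃       
       ┏━━━━━━━━━━━━━━━━━━━━━━━━━━┓  
       ┃ Terminal                 ┃  
       ┠──────────────────────────┨  
 ┏━━━━━┃$ git status              ┃━━
 ┃ HexE┃On branch main            ┃  
 ┠─────┃Changes not staged for com┃──
 ┃00000┃                          ┃  
 ┃00000┃        modified:   utils.┃  
 ┃00000┃        modified:   README┃  
 ┃00000┃        modified:   main.p┃  
 ┃00000┗━━━━━━━━━━━━━━━━━━━━━━━━━━┛  
 ┃00000050  ab ab ab ab ab ab 1c 31  
 ┃00000060  ed 13 43 95 90 b5 57 a3  
 ┃00000070  c6 c6 c6 b7 d5 c1 80 e8  
 ┃00000080  2c 2c 2c                 
 ┃                                   
 ┗━━━━━━━━━━━━━━━━━━━━━━━━━━━━━━━━━━━
                                     
                                     
                                     


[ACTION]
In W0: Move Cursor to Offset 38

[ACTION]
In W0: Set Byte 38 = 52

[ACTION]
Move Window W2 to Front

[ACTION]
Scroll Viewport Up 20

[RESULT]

          ┏━━━━━━━━━━━━━━━━━━┓       
          ┃ Spreadsheet      ┃       
          ┠──────────────────┨       
          ┃A1:               ┃       
          ┃       A       B  ┃       
       ┏━━━━━━━━━━━━━━━━━━━━━━━━━━┓  
       ┃ Terminal                 ┃  
       ┠──────────────────────────┨  
 ┏━━━━━┃$ git status              ┃━━
 ┃ HexE┃On branch main            ┃  
 ┠─────┃Changes not staged for com┃──
 ┃00000┃                          ┃  
 ┃00000┃        modified:   utils.┃  
 ┃00000┃        modified:   README┃  
 ┃00000┃        modified:   main.p┃  
 ┃00000┗━━━━━━━━━━━━━━━━━━━━━━━━━━┛  
 ┃00000050  ab ab ab ab ab ab 1c 31  
 ┃00000060  ed 13 43 95 90 b5 57 a3  
 ┃00000070  c6 c6 c6 b7 d5 c1 80 e8  
 ┃00000080  2c 2c 2c                 
 ┃                                   
 ┗━━━━━━━━━━━━━━━━━━━━━━━━━━━━━━━━━━━
                                     


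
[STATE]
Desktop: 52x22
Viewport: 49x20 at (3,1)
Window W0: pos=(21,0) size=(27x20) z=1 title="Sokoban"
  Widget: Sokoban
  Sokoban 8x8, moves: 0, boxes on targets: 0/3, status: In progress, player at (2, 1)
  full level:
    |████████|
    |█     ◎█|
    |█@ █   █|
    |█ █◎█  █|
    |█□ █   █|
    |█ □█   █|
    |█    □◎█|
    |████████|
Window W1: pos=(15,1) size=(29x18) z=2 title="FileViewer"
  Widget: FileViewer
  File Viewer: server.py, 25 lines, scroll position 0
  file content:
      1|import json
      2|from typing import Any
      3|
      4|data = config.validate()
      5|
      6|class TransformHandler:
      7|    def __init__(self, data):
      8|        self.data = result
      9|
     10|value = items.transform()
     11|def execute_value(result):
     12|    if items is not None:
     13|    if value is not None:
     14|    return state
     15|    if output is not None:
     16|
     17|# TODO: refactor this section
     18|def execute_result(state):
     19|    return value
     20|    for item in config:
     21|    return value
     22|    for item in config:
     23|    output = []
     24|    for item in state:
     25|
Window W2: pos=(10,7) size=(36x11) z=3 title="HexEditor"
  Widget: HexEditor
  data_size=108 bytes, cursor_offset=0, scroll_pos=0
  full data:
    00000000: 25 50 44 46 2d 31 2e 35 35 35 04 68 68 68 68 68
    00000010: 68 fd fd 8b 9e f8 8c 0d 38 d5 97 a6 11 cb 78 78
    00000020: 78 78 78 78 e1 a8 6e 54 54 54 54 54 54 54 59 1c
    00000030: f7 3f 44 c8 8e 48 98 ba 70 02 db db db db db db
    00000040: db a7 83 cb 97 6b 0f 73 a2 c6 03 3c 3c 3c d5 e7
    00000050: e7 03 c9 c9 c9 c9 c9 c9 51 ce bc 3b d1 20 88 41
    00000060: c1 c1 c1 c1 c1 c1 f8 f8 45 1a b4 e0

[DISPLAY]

            ┏━━━━━━━━━━━━━━━━━━━━━━━━━━━┓   ┃    
            ┃ FileViewer                ┃───┨    
            ┠───────────────────────────┨   ┃    
            ┃import json               ▲┃   ┃    
            ┃from typing import Any    █┃   ┃    
            ┃                          ░┃   ┃    
       ┏━━━━━━━━━━━━━━━━━━━━━━━━━━━━━━━━━━┓ ┃    
       ┃ HexEditor                        ┃ ┃    
       ┠──────────────────────────────────┨ ┃    
       ┃00000000  25 50 44 46 2d 31 2e 35 ┃ ┃    
       ┃00000010  68 fd fd 8b 9e f8 8c 0d ┃ ┃    
       ┃00000020  78 78 78 78 e1 a8 6e 54 ┃ ┃    
       ┃00000030  f7 3f 44 c8 8e 48 98 ba ┃ ┃    
       ┃00000040  db a7 83 cb 97 6b 0f 73 ┃ ┃    
       ┃00000050  e7 03 c9 c9 c9 c9 c9 c9 ┃ ┃    
       ┃00000060  c1 c1 c1 c1 c1 c1 f8 f8 ┃ ┃    
       ┗━━━━━━━━━━━━━━━━━━━━━━━━━━━━━━━━━━┛ ┃    
            ┗━━━━━━━━━━━━━━━━━━━━━━━━━━━┛   ┃    
                  ┗━━━━━━━━━━━━━━━━━━━━━━━━━┛    
                                                 


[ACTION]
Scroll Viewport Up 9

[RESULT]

                  ┏━━━━━━━━━━━━━━━━━━━━━━━━━┓    
            ┏━━━━━━━━━━━━━━━━━━━━━━━━━━━┓   ┃    
            ┃ FileViewer                ┃───┨    
            ┠───────────────────────────┨   ┃    
            ┃import json               ▲┃   ┃    
            ┃from typing import Any    █┃   ┃    
            ┃                          ░┃   ┃    
       ┏━━━━━━━━━━━━━━━━━━━━━━━━━━━━━━━━━━┓ ┃    
       ┃ HexEditor                        ┃ ┃    
       ┠──────────────────────────────────┨ ┃    
       ┃00000000  25 50 44 46 2d 31 2e 35 ┃ ┃    
       ┃00000010  68 fd fd 8b 9e f8 8c 0d ┃ ┃    
       ┃00000020  78 78 78 78 e1 a8 6e 54 ┃ ┃    
       ┃00000030  f7 3f 44 c8 8e 48 98 ba ┃ ┃    
       ┃00000040  db a7 83 cb 97 6b 0f 73 ┃ ┃    
       ┃00000050  e7 03 c9 c9 c9 c9 c9 c9 ┃ ┃    
       ┃00000060  c1 c1 c1 c1 c1 c1 f8 f8 ┃ ┃    
       ┗━━━━━━━━━━━━━━━━━━━━━━━━━━━━━━━━━━┛ ┃    
            ┗━━━━━━━━━━━━━━━━━━━━━━━━━━━┛   ┃    
                  ┗━━━━━━━━━━━━━━━━━━━━━━━━━┛    


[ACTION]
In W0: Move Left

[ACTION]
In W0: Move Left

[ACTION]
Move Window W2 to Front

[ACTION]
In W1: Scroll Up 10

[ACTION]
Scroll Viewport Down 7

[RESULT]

            ┃ FileViewer                ┃───┨    
            ┠───────────────────────────┨   ┃    
            ┃import json               ▲┃   ┃    
            ┃from typing import Any    █┃   ┃    
            ┃                          ░┃   ┃    
       ┏━━━━━━━━━━━━━━━━━━━━━━━━━━━━━━━━━━┓ ┃    
       ┃ HexEditor                        ┃ ┃    
       ┠──────────────────────────────────┨ ┃    
       ┃00000000  25 50 44 46 2d 31 2e 35 ┃ ┃    
       ┃00000010  68 fd fd 8b 9e f8 8c 0d ┃ ┃    
       ┃00000020  78 78 78 78 e1 a8 6e 54 ┃ ┃    
       ┃00000030  f7 3f 44 c8 8e 48 98 ba ┃ ┃    
       ┃00000040  db a7 83 cb 97 6b 0f 73 ┃ ┃    
       ┃00000050  e7 03 c9 c9 c9 c9 c9 c9 ┃ ┃    
       ┃00000060  c1 c1 c1 c1 c1 c1 f8 f8 ┃ ┃    
       ┗━━━━━━━━━━━━━━━━━━━━━━━━━━━━━━━━━━┛ ┃    
            ┗━━━━━━━━━━━━━━━━━━━━━━━━━━━┛   ┃    
                  ┗━━━━━━━━━━━━━━━━━━━━━━━━━┛    
                                                 
                                                 


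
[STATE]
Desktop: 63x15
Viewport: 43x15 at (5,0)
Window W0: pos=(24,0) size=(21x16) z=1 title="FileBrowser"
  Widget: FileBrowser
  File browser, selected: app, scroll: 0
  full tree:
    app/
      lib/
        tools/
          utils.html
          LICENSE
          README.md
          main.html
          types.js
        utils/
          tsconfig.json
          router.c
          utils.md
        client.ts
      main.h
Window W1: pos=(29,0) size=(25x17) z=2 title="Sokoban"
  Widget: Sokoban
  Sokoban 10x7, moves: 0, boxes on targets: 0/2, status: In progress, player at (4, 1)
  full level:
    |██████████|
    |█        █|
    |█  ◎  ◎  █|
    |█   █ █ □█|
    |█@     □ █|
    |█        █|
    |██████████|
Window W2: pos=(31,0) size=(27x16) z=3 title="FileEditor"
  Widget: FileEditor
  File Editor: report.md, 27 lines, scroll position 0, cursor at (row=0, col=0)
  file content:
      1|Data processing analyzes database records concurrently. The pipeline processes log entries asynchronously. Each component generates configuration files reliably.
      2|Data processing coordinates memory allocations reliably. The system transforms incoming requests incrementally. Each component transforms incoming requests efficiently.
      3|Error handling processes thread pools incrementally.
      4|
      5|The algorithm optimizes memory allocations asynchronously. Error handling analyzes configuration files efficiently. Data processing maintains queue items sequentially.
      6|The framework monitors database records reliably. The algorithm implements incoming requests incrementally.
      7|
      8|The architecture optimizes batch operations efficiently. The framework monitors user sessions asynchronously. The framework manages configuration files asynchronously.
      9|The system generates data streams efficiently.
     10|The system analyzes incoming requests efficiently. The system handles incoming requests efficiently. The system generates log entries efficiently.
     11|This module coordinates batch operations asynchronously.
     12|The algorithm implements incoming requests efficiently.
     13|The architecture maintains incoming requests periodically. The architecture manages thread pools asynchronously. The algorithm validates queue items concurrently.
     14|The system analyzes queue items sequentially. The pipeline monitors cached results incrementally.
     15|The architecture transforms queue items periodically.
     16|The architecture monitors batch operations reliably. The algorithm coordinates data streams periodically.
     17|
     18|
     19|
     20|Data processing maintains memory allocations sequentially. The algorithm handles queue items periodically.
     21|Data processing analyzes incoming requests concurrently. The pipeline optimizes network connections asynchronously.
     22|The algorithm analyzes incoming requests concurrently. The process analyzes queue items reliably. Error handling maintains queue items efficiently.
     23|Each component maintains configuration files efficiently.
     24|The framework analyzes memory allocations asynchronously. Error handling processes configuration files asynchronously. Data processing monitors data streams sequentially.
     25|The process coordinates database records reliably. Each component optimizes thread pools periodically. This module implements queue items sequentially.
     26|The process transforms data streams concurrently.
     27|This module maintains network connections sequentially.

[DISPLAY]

                   ┏━━━━┏━┏━━━━━━━━━━━━━━━━
                   ┃ Fil┃ ┃ FileEditor     
                   ┠────┠─┠────────────────
                   ┃> [-┃█┃█ata processing 
                   ┃    ┃█┃Data processing 
                   ┃    ┃█┃Error handling p
                   ┃    ┃█┃                
                   ┃    ┃█┃The algorithm op
                   ┃    ┃█┃The framework mo
                   ┃    ┃█┃                
                   ┃    ┃M┃The architecture
                   ┃    ┃ ┃The system gener
                   ┃    ┃ ┃The system analy
                   ┃    ┃ ┃This module coor
                   ┃    ┃ ┃The algorithm im


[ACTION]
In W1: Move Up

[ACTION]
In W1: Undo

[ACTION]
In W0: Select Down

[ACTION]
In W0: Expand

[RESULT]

                   ┏━━━━┏━┏━━━━━━━━━━━━━━━━
                   ┃ Fil┃ ┃ FileEditor     
                   ┠────┠─┠────────────────
                   ┃  [-┃█┃█ata processing 
                   ┃  > ┃█┃Data processing 
                   ┃    ┃█┃Error handling p
                   ┃    ┃█┃                
                   ┃    ┃█┃The algorithm op
                   ┃    ┃█┃The framework mo
                   ┃    ┃█┃                
                   ┃    ┃M┃The architecture
                   ┃    ┃ ┃The system gener
                   ┃    ┃ ┃The system analy
                   ┃    ┃ ┃This module coor
                   ┃    ┃ ┃The algorithm im


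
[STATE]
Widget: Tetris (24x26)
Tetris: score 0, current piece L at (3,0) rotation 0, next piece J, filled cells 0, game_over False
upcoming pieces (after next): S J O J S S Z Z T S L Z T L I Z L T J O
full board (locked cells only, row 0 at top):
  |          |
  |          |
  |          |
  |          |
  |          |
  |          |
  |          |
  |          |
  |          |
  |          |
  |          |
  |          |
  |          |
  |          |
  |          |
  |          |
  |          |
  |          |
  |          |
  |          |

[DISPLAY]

     ▒    │Next:        
   ▒▒▒    │█            
          │███          
          │             
          │             
          │             
          │Score:       
          │0            
          │             
          │             
          │             
          │             
          │             
          │             
          │             
          │             
          │             
          │             
          │             
          │             
          │             
          │             
          │             
          │             
          │             
          │             


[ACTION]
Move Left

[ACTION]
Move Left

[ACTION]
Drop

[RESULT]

          │Next:        
   ▒      │█            
 ▒▒▒      │███          
          │             
          │             
          │             
          │Score:       
          │0            
          │             
          │             
          │             
          │             
          │             
          │             
          │             
          │             
          │             
          │             
          │             
          │             
          │             
          │             
          │             
          │             
          │             
          │             


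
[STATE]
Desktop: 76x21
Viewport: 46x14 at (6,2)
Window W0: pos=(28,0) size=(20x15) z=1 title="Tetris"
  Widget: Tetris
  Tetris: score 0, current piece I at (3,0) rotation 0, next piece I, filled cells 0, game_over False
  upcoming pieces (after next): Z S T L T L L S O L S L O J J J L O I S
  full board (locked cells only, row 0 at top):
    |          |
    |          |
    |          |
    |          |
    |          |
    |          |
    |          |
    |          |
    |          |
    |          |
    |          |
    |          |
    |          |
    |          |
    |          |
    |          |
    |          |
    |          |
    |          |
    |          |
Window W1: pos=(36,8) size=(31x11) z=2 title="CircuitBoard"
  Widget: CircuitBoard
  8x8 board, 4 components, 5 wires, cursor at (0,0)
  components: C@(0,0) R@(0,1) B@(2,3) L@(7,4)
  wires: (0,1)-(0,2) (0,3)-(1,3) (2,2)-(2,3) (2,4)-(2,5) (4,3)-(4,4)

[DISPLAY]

                      ┠──────────────────┨    
                      ┃                  ┃    
                      ┃                  ┃    
                      ┃                  ┃    
                      ┃                  ┃    
                      ┃                  ┃    
                      ┃       ┏━━━━━━━━━━━━━━━
                      ┃       ┃ CircuitBoard  
                      ┃       ┠───────────────
                      ┃       ┃   0 1 2 3 4 5 
                      ┃       ┃0  [C]  R ─ ·  
                      ┃       ┃               
                      ┗━━━━━━━┃1              
                              ┃               


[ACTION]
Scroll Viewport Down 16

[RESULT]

                      ┃                  ┃    
                      ┃       ┏━━━━━━━━━━━━━━━
                      ┃       ┃ CircuitBoard  
                      ┃       ┠───────────────
                      ┃       ┃   0 1 2 3 4 5 
                      ┃       ┃0  [C]  R ─ ·  
                      ┃       ┃               
                      ┗━━━━━━━┃1              
                              ┃               
                              ┃2           · ─
                              ┃               
                              ┗━━━━━━━━━━━━━━━
                                              
                                              


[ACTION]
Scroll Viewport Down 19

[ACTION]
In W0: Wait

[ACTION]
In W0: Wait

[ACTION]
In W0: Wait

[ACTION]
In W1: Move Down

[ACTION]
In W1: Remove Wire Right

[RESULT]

                      ┃                  ┃    
                      ┃       ┏━━━━━━━━━━━━━━━
                      ┃       ┃ CircuitBoard  
                      ┃       ┠───────────────
                      ┃       ┃   0 1 2 3 4 5 
                      ┃       ┃0   C   R ─ ·  
                      ┃       ┃               
                      ┗━━━━━━━┃1  [.]         
                              ┃               
                              ┃2           · ─
                              ┃               
                              ┗━━━━━━━━━━━━━━━
                                              
                                              
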